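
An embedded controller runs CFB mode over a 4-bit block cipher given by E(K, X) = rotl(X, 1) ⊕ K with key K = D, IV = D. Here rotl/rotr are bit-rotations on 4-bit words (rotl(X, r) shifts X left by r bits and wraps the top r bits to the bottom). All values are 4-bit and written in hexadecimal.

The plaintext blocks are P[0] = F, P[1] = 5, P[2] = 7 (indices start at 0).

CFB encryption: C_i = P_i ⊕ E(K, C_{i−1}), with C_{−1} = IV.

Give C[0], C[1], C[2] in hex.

C[0] = 9, C[1] = B, C[2] = D

C[0]: E(K, D) = 6; F ⊕ 6 = 9.
C[1]: E(K, 9) = E; 5 ⊕ E = B.
C[2]: E(K, B) = A; 7 ⊕ A = D.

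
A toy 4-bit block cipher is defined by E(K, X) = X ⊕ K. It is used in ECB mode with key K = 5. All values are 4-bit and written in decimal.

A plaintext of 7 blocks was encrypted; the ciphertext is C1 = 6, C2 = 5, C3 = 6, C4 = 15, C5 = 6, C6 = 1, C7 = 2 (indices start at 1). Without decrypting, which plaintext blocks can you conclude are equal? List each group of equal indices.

ECB encrypts each block independently with the same key, so equal ciphertext blocks imply equal plaintext blocks.
C1 = C3 = C5 = 6, so P1 = P3 = P5.

P1 = P3 = P5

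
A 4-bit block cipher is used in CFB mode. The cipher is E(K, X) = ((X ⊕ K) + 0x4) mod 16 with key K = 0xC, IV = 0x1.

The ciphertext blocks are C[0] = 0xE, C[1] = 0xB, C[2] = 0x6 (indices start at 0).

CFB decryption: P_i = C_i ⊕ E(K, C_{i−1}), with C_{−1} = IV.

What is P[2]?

P[2] = 0xD

P[2]: E(K, 0xB) = 0xB; 0x6 ⊕ 0xB = 0xD.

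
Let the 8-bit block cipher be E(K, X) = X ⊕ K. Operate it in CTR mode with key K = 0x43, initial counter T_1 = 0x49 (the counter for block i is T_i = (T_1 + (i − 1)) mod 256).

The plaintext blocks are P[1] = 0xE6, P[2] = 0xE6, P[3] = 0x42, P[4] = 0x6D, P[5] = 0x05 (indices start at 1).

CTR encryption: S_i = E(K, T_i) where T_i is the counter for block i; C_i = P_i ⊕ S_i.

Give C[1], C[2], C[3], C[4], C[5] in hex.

C[1]: T = 0x49, S = E(K, T) = 0x0A; 0xE6 ⊕ 0x0A = 0xEC.
C[2]: T = 0x4A, S = E(K, T) = 0x09; 0xE6 ⊕ 0x09 = 0xEF.
C[3]: T = 0x4B, S = E(K, T) = 0x08; 0x42 ⊕ 0x08 = 0x4A.
C[4]: T = 0x4C, S = E(K, T) = 0x0F; 0x6D ⊕ 0x0F = 0x62.
C[5]: T = 0x4D, S = E(K, T) = 0x0E; 0x05 ⊕ 0x0E = 0x0B.

C[1] = 0xEC, C[2] = 0xEF, C[3] = 0x4A, C[4] = 0x62, C[5] = 0x0B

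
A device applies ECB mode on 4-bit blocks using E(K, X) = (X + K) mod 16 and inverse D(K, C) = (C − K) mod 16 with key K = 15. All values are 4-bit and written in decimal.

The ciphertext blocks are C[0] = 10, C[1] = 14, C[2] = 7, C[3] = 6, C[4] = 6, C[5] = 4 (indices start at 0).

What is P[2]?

P[2] = 8

ECB decryption: P_i = D(K, C_i).
P[2]: D(K, 7) = 8.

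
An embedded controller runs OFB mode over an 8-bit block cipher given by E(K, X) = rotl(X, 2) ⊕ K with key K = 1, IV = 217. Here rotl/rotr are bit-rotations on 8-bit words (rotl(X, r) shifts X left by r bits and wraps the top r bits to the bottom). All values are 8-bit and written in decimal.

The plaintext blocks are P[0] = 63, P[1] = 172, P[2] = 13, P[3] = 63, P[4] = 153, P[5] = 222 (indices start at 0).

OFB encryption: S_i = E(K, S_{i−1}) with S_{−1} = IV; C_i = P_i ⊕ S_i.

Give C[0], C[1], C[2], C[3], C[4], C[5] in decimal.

C[0]: S = E(K, 217) = 102; 63 ⊕ 102 = 89.
C[1]: S = E(K, 102) = 152; 172 ⊕ 152 = 52.
C[2]: S = E(K, 152) = 99; 13 ⊕ 99 = 110.
C[3]: S = E(K, 99) = 140; 63 ⊕ 140 = 179.
C[4]: S = E(K, 140) = 51; 153 ⊕ 51 = 170.
C[5]: S = E(K, 51) = 205; 222 ⊕ 205 = 19.

C[0] = 89, C[1] = 52, C[2] = 110, C[3] = 179, C[4] = 170, C[5] = 19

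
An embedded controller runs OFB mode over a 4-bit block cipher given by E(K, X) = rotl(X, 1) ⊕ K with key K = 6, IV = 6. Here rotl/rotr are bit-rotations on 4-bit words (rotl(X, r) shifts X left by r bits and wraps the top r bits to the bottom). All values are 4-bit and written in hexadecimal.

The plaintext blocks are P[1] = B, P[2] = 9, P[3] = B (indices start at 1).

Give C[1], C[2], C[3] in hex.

C[1] = 1, C[2] = A, C[3] = B

OFB encryption: S_i = E(K, S_{i−1}) with S_{0} = IV; C_i = P_i ⊕ S_i.
C[1]: S = E(K, 6) = A; B ⊕ A = 1.
C[2]: S = E(K, A) = 3; 9 ⊕ 3 = A.
C[3]: S = E(K, 3) = 0; B ⊕ 0 = B.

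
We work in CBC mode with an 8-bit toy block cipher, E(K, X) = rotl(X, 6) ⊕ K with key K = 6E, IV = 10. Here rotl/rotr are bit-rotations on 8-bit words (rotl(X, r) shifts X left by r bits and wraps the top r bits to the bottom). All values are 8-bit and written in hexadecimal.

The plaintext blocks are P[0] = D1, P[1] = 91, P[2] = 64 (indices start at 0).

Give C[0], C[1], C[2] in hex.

C[0] = 1E, C[1] = 8D, C[2] = 14

CBC encryption: C_i = E(K, P_i ⊕ C_{i−1}), with C_{−1} = IV.
C[0]: P[0] ⊕ 10 = C1; E(K, C1) = 1E.
C[1]: P[1] ⊕ 1E = 8F; E(K, 8F) = 8D.
C[2]: P[2] ⊕ 8D = E9; E(K, E9) = 14.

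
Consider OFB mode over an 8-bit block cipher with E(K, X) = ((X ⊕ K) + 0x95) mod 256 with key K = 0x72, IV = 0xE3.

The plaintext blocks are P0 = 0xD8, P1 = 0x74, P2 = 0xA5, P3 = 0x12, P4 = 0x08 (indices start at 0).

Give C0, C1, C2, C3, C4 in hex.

OFB encryption: S_i = E(K, S_{i−1}) with S_{−1} = IV; C_i = P_i ⊕ S_i.
C0: S = E(K, 0xE3) = 0x26; 0xD8 ⊕ 0x26 = 0xFE.
C1: S = E(K, 0x26) = 0xE9; 0x74 ⊕ 0xE9 = 0x9D.
C2: S = E(K, 0xE9) = 0x30; 0xA5 ⊕ 0x30 = 0x95.
C3: S = E(K, 0x30) = 0xD7; 0x12 ⊕ 0xD7 = 0xC5.
C4: S = E(K, 0xD7) = 0x3A; 0x08 ⊕ 0x3A = 0x32.

C0 = 0xFE, C1 = 0x9D, C2 = 0x95, C3 = 0xC5, C4 = 0x32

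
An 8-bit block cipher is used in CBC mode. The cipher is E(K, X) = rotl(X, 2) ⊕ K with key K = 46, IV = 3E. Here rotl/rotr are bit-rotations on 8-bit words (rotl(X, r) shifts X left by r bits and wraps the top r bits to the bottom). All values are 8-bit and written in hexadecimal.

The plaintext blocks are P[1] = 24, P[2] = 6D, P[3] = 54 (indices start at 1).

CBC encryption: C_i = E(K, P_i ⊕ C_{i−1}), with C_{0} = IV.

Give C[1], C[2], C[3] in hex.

C[1] = 2E, C[2] = 4B, C[3] = 3A

C[1]: P[1] ⊕ 3E = 1A; E(K, 1A) = 2E.
C[2]: P[2] ⊕ 2E = 43; E(K, 43) = 4B.
C[3]: P[3] ⊕ 4B = 1F; E(K, 1F) = 3A.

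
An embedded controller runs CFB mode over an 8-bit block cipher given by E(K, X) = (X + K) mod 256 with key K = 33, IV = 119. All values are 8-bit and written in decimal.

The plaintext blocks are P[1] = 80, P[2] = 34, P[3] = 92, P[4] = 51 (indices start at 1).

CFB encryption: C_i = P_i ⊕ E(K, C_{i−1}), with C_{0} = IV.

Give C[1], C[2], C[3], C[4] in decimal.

C[1] = 200, C[2] = 203, C[3] = 176, C[4] = 226

C[1]: E(K, 119) = 152; 80 ⊕ 152 = 200.
C[2]: E(K, 200) = 233; 34 ⊕ 233 = 203.
C[3]: E(K, 203) = 236; 92 ⊕ 236 = 176.
C[4]: E(K, 176) = 209; 51 ⊕ 209 = 226.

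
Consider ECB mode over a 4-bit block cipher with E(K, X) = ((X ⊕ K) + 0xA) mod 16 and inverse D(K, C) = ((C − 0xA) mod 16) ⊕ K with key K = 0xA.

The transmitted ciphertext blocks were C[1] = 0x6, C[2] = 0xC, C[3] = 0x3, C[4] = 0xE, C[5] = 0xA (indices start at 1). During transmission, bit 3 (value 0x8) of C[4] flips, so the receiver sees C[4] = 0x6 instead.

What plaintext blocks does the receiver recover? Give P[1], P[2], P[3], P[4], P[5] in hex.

P[1] = 0x6, P[2] = 0x8, P[3] = 0x3, P[4] = 0x6, P[5] = 0xA

ECB decryption: P_i = D(K, C_i).
Only C[4] changed, to 0x6. In ECB, a change in C_i affects only P_i. Decrypting the received ciphertext:
P[1]: D(K, 0x6) = 0x6.
P[2]: D(K, 0xC) = 0x8.
P[3]: D(K, 0x3) = 0x3.
P[4]: D(K, 0x6) = 0x6.
P[5]: D(K, 0xA) = 0xA.
Blocks that differ from the original plaintext: P[4].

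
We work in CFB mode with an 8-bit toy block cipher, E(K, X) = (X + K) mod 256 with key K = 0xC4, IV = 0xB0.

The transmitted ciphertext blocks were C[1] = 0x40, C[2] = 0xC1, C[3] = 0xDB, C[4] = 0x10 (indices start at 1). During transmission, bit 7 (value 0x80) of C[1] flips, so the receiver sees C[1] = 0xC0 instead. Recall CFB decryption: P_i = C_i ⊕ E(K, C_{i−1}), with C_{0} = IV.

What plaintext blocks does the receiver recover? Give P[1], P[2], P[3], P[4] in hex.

Only C[1] changed, to 0xC0. In CFB, a change in C_i flips the same bit in P_i and garbles P_{i+1}. Decrypting the received ciphertext:
P[1]: E(K, 0xB0) = 0x74; 0xC0 ⊕ 0x74 = 0xB4.
P[2]: E(K, 0xC0) = 0x84; 0xC1 ⊕ 0x84 = 0x45.
P[3]: E(K, 0xC1) = 0x85; 0xDB ⊕ 0x85 = 0x5E.
P[4]: E(K, 0xDB) = 0x9F; 0x10 ⊕ 0x9F = 0x8F.
Blocks that differ from the original plaintext: P[1], P[2].

P[1] = 0xB4, P[2] = 0x45, P[3] = 0x5E, P[4] = 0x8F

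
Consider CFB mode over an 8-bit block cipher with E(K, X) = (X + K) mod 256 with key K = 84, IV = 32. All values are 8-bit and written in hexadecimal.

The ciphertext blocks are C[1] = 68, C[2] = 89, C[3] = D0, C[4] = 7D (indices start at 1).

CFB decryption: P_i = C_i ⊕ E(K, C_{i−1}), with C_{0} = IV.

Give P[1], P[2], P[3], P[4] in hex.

P[1] = DE, P[2] = 65, P[3] = DD, P[4] = 29

P[1]: E(K, 32) = B6; 68 ⊕ B6 = DE.
P[2]: E(K, 68) = EC; 89 ⊕ EC = 65.
P[3]: E(K, 89) = 0D; D0 ⊕ 0D = DD.
P[4]: E(K, D0) = 54; 7D ⊕ 54 = 29.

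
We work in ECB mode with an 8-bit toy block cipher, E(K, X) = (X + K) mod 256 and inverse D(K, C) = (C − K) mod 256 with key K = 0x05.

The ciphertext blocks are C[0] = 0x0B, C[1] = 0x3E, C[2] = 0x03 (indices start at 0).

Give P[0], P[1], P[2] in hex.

ECB decryption: P_i = D(K, C_i).
P[0]: D(K, 0x0B) = 0x06.
P[1]: D(K, 0x3E) = 0x39.
P[2]: D(K, 0x03) = 0xFE.

P[0] = 0x06, P[1] = 0x39, P[2] = 0xFE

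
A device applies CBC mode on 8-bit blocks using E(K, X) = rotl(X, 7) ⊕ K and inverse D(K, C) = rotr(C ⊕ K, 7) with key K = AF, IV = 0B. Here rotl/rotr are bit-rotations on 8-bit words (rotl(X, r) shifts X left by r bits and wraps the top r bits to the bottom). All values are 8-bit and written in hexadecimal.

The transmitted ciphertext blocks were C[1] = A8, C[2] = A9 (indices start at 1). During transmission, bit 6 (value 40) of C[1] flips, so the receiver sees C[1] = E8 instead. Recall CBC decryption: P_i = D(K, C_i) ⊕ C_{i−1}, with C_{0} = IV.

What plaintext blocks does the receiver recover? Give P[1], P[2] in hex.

Only C[1] changed, to E8. In CBC, a change in C_i garbles P_i and flips the same bit in P_{i+1}. Decrypting the received ciphertext:
P[1]: D(K, E8) = 8E; 8E ⊕ 0B = 85.
P[2]: D(K, A9) = 0C; 0C ⊕ E8 = E4.
Blocks that differ from the original plaintext: P[1], P[2].

P[1] = 85, P[2] = E4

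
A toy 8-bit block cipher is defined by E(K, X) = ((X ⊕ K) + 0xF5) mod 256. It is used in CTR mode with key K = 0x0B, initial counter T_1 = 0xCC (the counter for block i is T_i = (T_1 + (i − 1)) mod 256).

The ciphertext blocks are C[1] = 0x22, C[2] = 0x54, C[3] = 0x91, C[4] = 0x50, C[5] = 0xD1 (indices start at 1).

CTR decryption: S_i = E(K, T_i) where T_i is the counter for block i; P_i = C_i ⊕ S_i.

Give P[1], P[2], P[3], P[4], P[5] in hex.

P[1] = 0x9E, P[2] = 0xEF, P[3] = 0x2B, P[4] = 0xE9, P[5] = 0x01

P[1]: T = 0xCC, S = E(K, T) = 0xBC; 0x22 ⊕ 0xBC = 0x9E.
P[2]: T = 0xCD, S = E(K, T) = 0xBB; 0x54 ⊕ 0xBB = 0xEF.
P[3]: T = 0xCE, S = E(K, T) = 0xBA; 0x91 ⊕ 0xBA = 0x2B.
P[4]: T = 0xCF, S = E(K, T) = 0xB9; 0x50 ⊕ 0xB9 = 0xE9.
P[5]: T = 0xD0, S = E(K, T) = 0xD0; 0xD1 ⊕ 0xD0 = 0x01.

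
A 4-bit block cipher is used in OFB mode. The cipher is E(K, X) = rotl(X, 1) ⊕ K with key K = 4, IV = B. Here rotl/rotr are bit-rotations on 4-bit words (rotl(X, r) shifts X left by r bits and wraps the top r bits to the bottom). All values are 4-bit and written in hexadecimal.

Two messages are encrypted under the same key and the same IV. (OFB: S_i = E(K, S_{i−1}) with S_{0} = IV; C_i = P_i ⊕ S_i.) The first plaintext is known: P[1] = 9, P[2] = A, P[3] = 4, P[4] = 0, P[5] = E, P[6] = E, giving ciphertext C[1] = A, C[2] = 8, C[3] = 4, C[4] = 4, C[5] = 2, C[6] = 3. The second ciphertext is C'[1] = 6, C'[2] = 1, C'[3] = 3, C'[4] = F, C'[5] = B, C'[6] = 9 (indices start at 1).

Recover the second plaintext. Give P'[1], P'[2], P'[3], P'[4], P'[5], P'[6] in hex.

In OFB with a reused IV, both messages share the same keystream S_i, so C_i ⊕ C'_i = P_i ⊕ P'_i and thus P'_i = P_i ⊕ C_i ⊕ C'_i.
P'[1]: 9 ⊕ A ⊕ 6 = 5.
P'[2]: A ⊕ 8 ⊕ 1 = 3.
P'[3]: 4 ⊕ 4 ⊕ 3 = 3.
P'[4]: 0 ⊕ 4 ⊕ F = B.
P'[5]: E ⊕ 2 ⊕ B = 7.
P'[6]: E ⊕ 3 ⊕ 9 = 4.

P'[1] = 5, P'[2] = 3, P'[3] = 3, P'[4] = B, P'[5] = 7, P'[6] = 4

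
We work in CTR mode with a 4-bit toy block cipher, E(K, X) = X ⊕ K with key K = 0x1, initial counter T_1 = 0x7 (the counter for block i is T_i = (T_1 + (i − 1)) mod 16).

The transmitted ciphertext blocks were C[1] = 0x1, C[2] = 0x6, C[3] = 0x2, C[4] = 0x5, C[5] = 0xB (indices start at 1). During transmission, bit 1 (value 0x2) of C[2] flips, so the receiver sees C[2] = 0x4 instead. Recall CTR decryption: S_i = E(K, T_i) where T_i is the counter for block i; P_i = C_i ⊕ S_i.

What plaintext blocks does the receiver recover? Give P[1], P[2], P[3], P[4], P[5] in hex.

P[1] = 0x7, P[2] = 0xD, P[3] = 0xA, P[4] = 0xE, P[5] = 0x1

Only C[2] changed, to 0x4. In CTR, a change in C_i flips the same bit in P_i only; the keystream is unaffected. Decrypting the received ciphertext:
P[1]: T = 0x7, S = E(K, T) = 0x6; 0x1 ⊕ 0x6 = 0x7.
P[2]: T = 0x8, S = E(K, T) = 0x9; 0x4 ⊕ 0x9 = 0xD.
P[3]: T = 0x9, S = E(K, T) = 0x8; 0x2 ⊕ 0x8 = 0xA.
P[4]: T = 0xA, S = E(K, T) = 0xB; 0x5 ⊕ 0xB = 0xE.
P[5]: T = 0xB, S = E(K, T) = 0xA; 0xB ⊕ 0xA = 0x1.
Blocks that differ from the original plaintext: P[2].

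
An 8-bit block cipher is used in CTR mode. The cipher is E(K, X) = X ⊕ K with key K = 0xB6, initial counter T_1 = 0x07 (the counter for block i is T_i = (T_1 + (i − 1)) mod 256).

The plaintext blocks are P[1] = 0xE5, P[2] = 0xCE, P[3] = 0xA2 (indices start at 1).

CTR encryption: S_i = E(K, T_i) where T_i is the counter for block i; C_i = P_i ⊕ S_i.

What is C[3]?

C[1]: T = 0x07, S = E(K, T) = 0xB1; 0xE5 ⊕ 0xB1 = 0x54.
C[2]: T = 0x08, S = E(K, T) = 0xBE; 0xCE ⊕ 0xBE = 0x70.
C[3]: T = 0x09, S = E(K, T) = 0xBF; 0xA2 ⊕ 0xBF = 0x1D.

C[3] = 0x1D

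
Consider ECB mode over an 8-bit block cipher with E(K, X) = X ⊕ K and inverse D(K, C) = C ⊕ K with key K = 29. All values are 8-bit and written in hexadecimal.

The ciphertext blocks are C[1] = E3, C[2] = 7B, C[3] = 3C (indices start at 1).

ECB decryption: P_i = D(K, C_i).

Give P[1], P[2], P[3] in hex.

P[1]: D(K, E3) = CA.
P[2]: D(K, 7B) = 52.
P[3]: D(K, 3C) = 15.

P[1] = CA, P[2] = 52, P[3] = 15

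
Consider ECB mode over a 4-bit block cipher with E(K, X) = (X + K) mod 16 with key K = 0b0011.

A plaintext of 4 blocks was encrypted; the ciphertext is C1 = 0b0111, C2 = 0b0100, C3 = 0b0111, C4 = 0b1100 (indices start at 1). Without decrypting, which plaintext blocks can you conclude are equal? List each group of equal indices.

P1 = P3

ECB encrypts each block independently with the same key, so equal ciphertext blocks imply equal plaintext blocks.
C1 = C3 = 0b0111, so P1 = P3.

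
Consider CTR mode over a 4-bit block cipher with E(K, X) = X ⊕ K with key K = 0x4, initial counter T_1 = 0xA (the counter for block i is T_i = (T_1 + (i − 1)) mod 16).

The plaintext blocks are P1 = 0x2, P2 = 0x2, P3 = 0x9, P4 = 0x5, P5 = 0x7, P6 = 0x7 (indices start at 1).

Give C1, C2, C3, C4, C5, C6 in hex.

CTR encryption: S_i = E(K, T_i) where T_i is the counter for block i; C_i = P_i ⊕ S_i.
C1: T = 0xA, S = E(K, T) = 0xE; 0x2 ⊕ 0xE = 0xC.
C2: T = 0xB, S = E(K, T) = 0xF; 0x2 ⊕ 0xF = 0xD.
C3: T = 0xC, S = E(K, T) = 0x8; 0x9 ⊕ 0x8 = 0x1.
C4: T = 0xD, S = E(K, T) = 0x9; 0x5 ⊕ 0x9 = 0xC.
C5: T = 0xE, S = E(K, T) = 0xA; 0x7 ⊕ 0xA = 0xD.
C6: T = 0xF, S = E(K, T) = 0xB; 0x7 ⊕ 0xB = 0xC.

C1 = 0xC, C2 = 0xD, C3 = 0x1, C4 = 0xC, C5 = 0xD, C6 = 0xC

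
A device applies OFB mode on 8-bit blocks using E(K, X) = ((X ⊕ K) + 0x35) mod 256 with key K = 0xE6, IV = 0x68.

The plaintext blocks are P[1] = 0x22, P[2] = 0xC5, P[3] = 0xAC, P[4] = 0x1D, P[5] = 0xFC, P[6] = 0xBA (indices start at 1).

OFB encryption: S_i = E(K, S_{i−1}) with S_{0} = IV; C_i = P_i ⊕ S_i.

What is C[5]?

C[5] = 0x23

C[1]: S = E(K, 0x68) = 0xC3; 0x22 ⊕ 0xC3 = 0xE1.
C[2]: S = E(K, 0xC3) = 0x5A; 0xC5 ⊕ 0x5A = 0x9F.
C[3]: S = E(K, 0x5A) = 0xF1; 0xAC ⊕ 0xF1 = 0x5D.
C[4]: S = E(K, 0xF1) = 0x4C; 0x1D ⊕ 0x4C = 0x51.
C[5]: S = E(K, 0x4C) = 0xDF; 0xFC ⊕ 0xDF = 0x23.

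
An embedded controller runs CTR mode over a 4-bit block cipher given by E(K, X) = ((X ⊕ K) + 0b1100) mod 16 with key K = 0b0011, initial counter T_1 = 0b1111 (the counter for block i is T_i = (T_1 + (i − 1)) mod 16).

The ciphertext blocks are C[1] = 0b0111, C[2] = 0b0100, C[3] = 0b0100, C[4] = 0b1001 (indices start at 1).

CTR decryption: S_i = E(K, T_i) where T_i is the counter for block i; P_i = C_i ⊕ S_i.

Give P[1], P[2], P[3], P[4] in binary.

P[1] = 0b1111, P[2] = 0b1011, P[3] = 0b1010, P[4] = 0b0100

P[1]: T = 0b1111, S = E(K, T) = 0b1000; 0b0111 ⊕ 0b1000 = 0b1111.
P[2]: T = 0b0000, S = E(K, T) = 0b1111; 0b0100 ⊕ 0b1111 = 0b1011.
P[3]: T = 0b0001, S = E(K, T) = 0b1110; 0b0100 ⊕ 0b1110 = 0b1010.
P[4]: T = 0b0010, S = E(K, T) = 0b1101; 0b1001 ⊕ 0b1101 = 0b0100.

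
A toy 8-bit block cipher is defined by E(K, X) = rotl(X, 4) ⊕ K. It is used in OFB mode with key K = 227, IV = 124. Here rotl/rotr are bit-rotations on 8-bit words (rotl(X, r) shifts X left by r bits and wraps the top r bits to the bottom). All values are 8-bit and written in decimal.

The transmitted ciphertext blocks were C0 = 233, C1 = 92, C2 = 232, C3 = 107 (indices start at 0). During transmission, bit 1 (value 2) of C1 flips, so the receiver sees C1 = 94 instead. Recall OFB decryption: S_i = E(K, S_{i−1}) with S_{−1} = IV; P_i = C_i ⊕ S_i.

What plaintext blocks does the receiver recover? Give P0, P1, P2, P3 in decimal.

P0 = 205, P1 = 255, P2 = 17, P3 = 23

Only C1 changed, to 94. In OFB, a change in C_i flips the same bit in P_i only; the keystream is unaffected. Decrypting the received ciphertext:
P0: S = E(K, 124) = 36; 233 ⊕ 36 = 205.
P1: S = E(K, 36) = 161; 94 ⊕ 161 = 255.
P2: S = E(K, 161) = 249; 232 ⊕ 249 = 17.
P3: S = E(K, 249) = 124; 107 ⊕ 124 = 23.
Blocks that differ from the original plaintext: P1.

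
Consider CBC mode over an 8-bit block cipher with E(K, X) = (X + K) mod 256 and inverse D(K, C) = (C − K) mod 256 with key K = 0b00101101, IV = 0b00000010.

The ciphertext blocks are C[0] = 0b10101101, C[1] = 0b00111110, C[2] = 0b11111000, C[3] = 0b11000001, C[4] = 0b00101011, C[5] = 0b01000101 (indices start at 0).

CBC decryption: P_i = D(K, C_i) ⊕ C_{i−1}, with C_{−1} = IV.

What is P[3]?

P[3]: D(K, 0b11000001) = 0b10010100; 0b10010100 ⊕ 0b11111000 = 0b01101100.

P[3] = 0b01101100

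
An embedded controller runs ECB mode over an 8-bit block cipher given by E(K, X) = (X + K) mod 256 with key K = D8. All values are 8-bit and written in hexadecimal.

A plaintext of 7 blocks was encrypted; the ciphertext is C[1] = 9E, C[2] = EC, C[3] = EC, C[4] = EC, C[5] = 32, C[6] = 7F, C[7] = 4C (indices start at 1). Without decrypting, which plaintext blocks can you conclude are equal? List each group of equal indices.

P[2] = P[3] = P[4]

ECB encrypts each block independently with the same key, so equal ciphertext blocks imply equal plaintext blocks.
C[2] = C[3] = C[4] = EC, so P[2] = P[3] = P[4].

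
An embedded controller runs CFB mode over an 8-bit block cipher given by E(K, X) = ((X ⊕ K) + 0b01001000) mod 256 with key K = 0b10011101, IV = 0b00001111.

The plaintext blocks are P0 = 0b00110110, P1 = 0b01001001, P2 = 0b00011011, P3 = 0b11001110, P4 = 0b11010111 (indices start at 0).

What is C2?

CFB encryption: C_i = P_i ⊕ E(K, C_{i−1}), with C_{−1} = IV.
C0: E(K, 0b00001111) = 0b11011010; 0b00110110 ⊕ 0b11011010 = 0b11101100.
C1: E(K, 0b11101100) = 0b10111001; 0b01001001 ⊕ 0b10111001 = 0b11110000.
C2: E(K, 0b11110000) = 0b10110101; 0b00011011 ⊕ 0b10110101 = 0b10101110.

C2 = 0b10101110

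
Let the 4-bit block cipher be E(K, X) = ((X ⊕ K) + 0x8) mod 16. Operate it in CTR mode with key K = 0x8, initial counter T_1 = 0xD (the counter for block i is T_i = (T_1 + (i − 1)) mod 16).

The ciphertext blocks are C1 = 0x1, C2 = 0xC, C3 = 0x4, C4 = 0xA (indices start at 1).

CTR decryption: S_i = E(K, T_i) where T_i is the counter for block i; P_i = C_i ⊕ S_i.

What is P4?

P4 = 0xA

P4: T = 0x0, S = E(K, T) = 0x0; 0xA ⊕ 0x0 = 0xA.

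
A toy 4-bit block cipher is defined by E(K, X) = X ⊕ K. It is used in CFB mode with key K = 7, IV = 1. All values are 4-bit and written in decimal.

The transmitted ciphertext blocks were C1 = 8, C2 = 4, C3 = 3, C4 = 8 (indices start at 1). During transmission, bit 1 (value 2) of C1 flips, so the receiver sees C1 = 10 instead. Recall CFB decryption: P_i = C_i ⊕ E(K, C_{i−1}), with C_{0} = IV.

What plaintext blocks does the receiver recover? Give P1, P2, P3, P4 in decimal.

Only C1 changed, to 10. In CFB, a change in C_i flips the same bit in P_i and garbles P_{i+1}. Decrypting the received ciphertext:
P1: E(K, 1) = 6; 10 ⊕ 6 = 12.
P2: E(K, 10) = 13; 4 ⊕ 13 = 9.
P3: E(K, 4) = 3; 3 ⊕ 3 = 0.
P4: E(K, 3) = 4; 8 ⊕ 4 = 12.
Blocks that differ from the original plaintext: P1, P2.

P1 = 12, P2 = 9, P3 = 0, P4 = 12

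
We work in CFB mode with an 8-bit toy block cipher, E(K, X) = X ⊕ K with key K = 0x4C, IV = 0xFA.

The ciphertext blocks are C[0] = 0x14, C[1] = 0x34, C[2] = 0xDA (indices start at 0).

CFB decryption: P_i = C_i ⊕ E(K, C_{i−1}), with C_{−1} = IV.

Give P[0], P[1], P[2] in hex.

P[0]: E(K, 0xFA) = 0xB6; 0x14 ⊕ 0xB6 = 0xA2.
P[1]: E(K, 0x14) = 0x58; 0x34 ⊕ 0x58 = 0x6C.
P[2]: E(K, 0x34) = 0x78; 0xDA ⊕ 0x78 = 0xA2.

P[0] = 0xA2, P[1] = 0x6C, P[2] = 0xA2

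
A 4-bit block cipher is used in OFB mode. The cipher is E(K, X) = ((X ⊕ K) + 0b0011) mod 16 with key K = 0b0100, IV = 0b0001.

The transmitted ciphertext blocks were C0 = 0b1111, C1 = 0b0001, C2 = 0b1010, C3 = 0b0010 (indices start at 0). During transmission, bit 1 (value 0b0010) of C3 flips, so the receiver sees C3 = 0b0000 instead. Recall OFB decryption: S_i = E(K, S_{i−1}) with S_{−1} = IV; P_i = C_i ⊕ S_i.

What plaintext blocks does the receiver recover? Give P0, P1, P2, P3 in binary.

P0 = 0b0111, P1 = 0b1110, P2 = 0b0100, P3 = 0b1101

Only C3 changed, to 0b0000. In OFB, a change in C_i flips the same bit in P_i only; the keystream is unaffected. Decrypting the received ciphertext:
P0: S = E(K, 0b0001) = 0b1000; 0b1111 ⊕ 0b1000 = 0b0111.
P1: S = E(K, 0b1000) = 0b1111; 0b0001 ⊕ 0b1111 = 0b1110.
P2: S = E(K, 0b1111) = 0b1110; 0b1010 ⊕ 0b1110 = 0b0100.
P3: S = E(K, 0b1110) = 0b1101; 0b0000 ⊕ 0b1101 = 0b1101.
Blocks that differ from the original plaintext: P3.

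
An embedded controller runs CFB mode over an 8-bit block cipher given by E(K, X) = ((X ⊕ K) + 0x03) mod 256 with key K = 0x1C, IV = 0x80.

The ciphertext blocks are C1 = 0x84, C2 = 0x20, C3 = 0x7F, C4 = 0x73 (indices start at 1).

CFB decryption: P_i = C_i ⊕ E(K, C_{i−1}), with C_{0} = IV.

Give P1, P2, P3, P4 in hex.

P1 = 0x1B, P2 = 0xBB, P3 = 0x40, P4 = 0x15

P1: E(K, 0x80) = 0x9F; 0x84 ⊕ 0x9F = 0x1B.
P2: E(K, 0x84) = 0x9B; 0x20 ⊕ 0x9B = 0xBB.
P3: E(K, 0x20) = 0x3F; 0x7F ⊕ 0x3F = 0x40.
P4: E(K, 0x7F) = 0x66; 0x73 ⊕ 0x66 = 0x15.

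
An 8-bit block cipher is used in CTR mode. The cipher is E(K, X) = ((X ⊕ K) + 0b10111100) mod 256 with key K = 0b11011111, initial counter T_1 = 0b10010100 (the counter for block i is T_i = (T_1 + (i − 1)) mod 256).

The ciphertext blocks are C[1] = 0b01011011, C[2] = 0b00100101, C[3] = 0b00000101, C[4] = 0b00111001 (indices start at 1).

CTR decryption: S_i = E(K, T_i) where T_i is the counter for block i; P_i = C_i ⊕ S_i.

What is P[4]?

P[4] = 0b00111101

P[4]: T = 0b10010111, S = E(K, T) = 0b00000100; 0b00111001 ⊕ 0b00000100 = 0b00111101.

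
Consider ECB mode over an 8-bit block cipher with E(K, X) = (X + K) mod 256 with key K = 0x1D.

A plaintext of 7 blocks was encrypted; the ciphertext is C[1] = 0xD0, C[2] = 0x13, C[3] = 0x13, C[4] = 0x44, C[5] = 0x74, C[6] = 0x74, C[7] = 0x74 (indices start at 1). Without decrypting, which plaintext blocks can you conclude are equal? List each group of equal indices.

P[2] = P[3]; P[5] = P[6] = P[7]

ECB encrypts each block independently with the same key, so equal ciphertext blocks imply equal plaintext blocks.
C[2] = C[3] = 0x13, so P[2] = P[3].
C[5] = C[6] = C[7] = 0x74, so P[5] = P[6] = P[7].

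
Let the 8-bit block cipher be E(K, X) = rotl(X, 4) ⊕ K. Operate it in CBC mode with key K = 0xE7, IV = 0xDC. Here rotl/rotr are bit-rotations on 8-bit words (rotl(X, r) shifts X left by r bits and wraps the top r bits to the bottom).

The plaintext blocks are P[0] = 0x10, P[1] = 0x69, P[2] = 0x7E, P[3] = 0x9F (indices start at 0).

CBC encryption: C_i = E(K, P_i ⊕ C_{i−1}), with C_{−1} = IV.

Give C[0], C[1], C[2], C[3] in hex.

C[0] = 0x2B, C[1] = 0xC3, C[2] = 0x3C, C[3] = 0xDD

C[0]: P[0] ⊕ 0xDC = 0xCC; E(K, 0xCC) = 0x2B.
C[1]: P[1] ⊕ 0x2B = 0x42; E(K, 0x42) = 0xC3.
C[2]: P[2] ⊕ 0xC3 = 0xBD; E(K, 0xBD) = 0x3C.
C[3]: P[3] ⊕ 0x3C = 0xA3; E(K, 0xA3) = 0xDD.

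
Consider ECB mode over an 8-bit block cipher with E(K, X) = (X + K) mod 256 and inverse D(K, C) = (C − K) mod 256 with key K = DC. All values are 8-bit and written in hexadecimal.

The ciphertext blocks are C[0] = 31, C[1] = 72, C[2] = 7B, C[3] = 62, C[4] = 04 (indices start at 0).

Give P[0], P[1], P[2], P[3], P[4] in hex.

ECB decryption: P_i = D(K, C_i).
P[0]: D(K, 31) = 55.
P[1]: D(K, 72) = 96.
P[2]: D(K, 7B) = 9F.
P[3]: D(K, 62) = 86.
P[4]: D(K, 04) = 28.

P[0] = 55, P[1] = 96, P[2] = 9F, P[3] = 86, P[4] = 28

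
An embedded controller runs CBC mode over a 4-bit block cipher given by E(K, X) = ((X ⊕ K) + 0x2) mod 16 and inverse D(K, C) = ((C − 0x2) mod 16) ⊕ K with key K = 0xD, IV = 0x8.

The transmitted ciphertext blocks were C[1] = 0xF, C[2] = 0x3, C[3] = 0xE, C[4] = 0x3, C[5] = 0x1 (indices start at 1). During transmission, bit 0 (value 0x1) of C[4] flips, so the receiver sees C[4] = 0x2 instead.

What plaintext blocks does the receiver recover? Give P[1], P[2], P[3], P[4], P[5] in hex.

CBC decryption: P_i = D(K, C_i) ⊕ C_{i−1}, with C_{0} = IV.
Only C[4] changed, to 0x2. In CBC, a change in C_i garbles P_i and flips the same bit in P_{i+1}. Decrypting the received ciphertext:
P[1]: D(K, 0xF) = 0x0; 0x0 ⊕ 0x8 = 0x8.
P[2]: D(K, 0x3) = 0xC; 0xC ⊕ 0xF = 0x3.
P[3]: D(K, 0xE) = 0x1; 0x1 ⊕ 0x3 = 0x2.
P[4]: D(K, 0x2) = 0xD; 0xD ⊕ 0xE = 0x3.
P[5]: D(K, 0x1) = 0x2; 0x2 ⊕ 0x2 = 0x0.
Blocks that differ from the original plaintext: P[4], P[5].

P[1] = 0x8, P[2] = 0x3, P[3] = 0x2, P[4] = 0x3, P[5] = 0x0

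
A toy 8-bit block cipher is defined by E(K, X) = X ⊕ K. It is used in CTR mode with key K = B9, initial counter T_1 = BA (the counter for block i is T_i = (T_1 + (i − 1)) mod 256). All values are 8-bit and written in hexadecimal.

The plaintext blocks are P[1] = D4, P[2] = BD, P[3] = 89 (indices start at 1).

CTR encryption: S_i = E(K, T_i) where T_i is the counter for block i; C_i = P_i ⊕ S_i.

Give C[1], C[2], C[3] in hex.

C[1]: T = BA, S = E(K, T) = 03; D4 ⊕ 03 = D7.
C[2]: T = BB, S = E(K, T) = 02; BD ⊕ 02 = BF.
C[3]: T = BC, S = E(K, T) = 05; 89 ⊕ 05 = 8C.

C[1] = D7, C[2] = BF, C[3] = 8C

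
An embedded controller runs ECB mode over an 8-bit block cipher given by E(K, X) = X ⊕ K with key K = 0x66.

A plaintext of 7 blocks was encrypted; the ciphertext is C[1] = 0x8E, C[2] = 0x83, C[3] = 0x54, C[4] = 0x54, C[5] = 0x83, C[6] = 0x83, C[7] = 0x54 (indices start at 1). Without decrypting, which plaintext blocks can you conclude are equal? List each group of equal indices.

P[2] = P[5] = P[6]; P[3] = P[4] = P[7]

ECB encrypts each block independently with the same key, so equal ciphertext blocks imply equal plaintext blocks.
C[2] = C[5] = C[6] = 0x83, so P[2] = P[5] = P[6].
C[3] = C[4] = C[7] = 0x54, so P[3] = P[4] = P[7].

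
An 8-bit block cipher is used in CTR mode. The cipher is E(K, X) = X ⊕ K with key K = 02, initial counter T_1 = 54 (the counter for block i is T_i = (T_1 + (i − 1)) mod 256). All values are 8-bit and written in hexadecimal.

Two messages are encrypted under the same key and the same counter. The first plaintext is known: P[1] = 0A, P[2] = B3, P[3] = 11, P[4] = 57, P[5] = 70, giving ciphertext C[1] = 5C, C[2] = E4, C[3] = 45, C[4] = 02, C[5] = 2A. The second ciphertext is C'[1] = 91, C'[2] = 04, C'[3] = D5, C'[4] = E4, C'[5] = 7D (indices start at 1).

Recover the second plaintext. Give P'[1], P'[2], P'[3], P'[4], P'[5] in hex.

P'[1] = C7, P'[2] = 53, P'[3] = 81, P'[4] = B1, P'[5] = 27

In CTR with a reused counter, both messages share the same keystream S_i, so C_i ⊕ C'_i = P_i ⊕ P'_i and thus P'_i = P_i ⊕ C_i ⊕ C'_i.
P'[1]: 0A ⊕ 5C ⊕ 91 = C7.
P'[2]: B3 ⊕ E4 ⊕ 04 = 53.
P'[3]: 11 ⊕ 45 ⊕ D5 = 81.
P'[4]: 57 ⊕ 02 ⊕ E4 = B1.
P'[5]: 70 ⊕ 2A ⊕ 7D = 27.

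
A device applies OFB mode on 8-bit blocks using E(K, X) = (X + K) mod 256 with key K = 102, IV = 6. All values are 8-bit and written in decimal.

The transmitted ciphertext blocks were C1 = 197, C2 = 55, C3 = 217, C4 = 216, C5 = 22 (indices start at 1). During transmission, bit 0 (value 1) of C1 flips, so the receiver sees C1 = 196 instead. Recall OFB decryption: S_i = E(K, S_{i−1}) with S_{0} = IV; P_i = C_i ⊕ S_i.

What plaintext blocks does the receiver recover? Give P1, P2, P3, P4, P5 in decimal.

Only C1 changed, to 196. In OFB, a change in C_i flips the same bit in P_i only; the keystream is unaffected. Decrypting the received ciphertext:
P1: S = E(K, 6) = 108; 196 ⊕ 108 = 168.
P2: S = E(K, 108) = 210; 55 ⊕ 210 = 229.
P3: S = E(K, 210) = 56; 217 ⊕ 56 = 225.
P4: S = E(K, 56) = 158; 216 ⊕ 158 = 70.
P5: S = E(K, 158) = 4; 22 ⊕ 4 = 18.
Blocks that differ from the original plaintext: P1.

P1 = 168, P2 = 229, P3 = 225, P4 = 70, P5 = 18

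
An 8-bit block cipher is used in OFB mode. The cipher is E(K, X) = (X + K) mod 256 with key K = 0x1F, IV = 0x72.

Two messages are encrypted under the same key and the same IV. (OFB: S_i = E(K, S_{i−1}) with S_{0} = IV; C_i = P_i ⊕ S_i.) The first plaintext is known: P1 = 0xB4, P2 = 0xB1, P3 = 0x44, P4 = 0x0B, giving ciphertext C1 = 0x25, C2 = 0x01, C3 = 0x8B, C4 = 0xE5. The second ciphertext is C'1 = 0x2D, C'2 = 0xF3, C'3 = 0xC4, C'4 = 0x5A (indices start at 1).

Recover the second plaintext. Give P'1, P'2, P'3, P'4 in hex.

P'1 = 0xBC, P'2 = 0x43, P'3 = 0x0B, P'4 = 0xB4

In OFB with a reused IV, both messages share the same keystream S_i, so C_i ⊕ C'_i = P_i ⊕ P'_i and thus P'_i = P_i ⊕ C_i ⊕ C'_i.
P'1: 0xB4 ⊕ 0x25 ⊕ 0x2D = 0xBC.
P'2: 0xB1 ⊕ 0x01 ⊕ 0xF3 = 0x43.
P'3: 0x44 ⊕ 0x8B ⊕ 0xC4 = 0x0B.
P'4: 0x0B ⊕ 0xE5 ⊕ 0x5A = 0xB4.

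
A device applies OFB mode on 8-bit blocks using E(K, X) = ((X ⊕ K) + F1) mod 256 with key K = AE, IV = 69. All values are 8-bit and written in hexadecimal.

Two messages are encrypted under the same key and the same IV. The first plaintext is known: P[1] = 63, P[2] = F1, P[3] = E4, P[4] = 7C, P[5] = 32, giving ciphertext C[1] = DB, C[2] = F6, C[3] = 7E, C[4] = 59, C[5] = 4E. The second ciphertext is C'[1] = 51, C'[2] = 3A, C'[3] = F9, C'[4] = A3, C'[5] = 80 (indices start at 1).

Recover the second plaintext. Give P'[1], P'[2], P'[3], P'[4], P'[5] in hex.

In OFB with a reused IV, both messages share the same keystream S_i, so C_i ⊕ C'_i = P_i ⊕ P'_i and thus P'_i = P_i ⊕ C_i ⊕ C'_i.
P'[1]: 63 ⊕ DB ⊕ 51 = E9.
P'[2]: F1 ⊕ F6 ⊕ 3A = 3D.
P'[3]: E4 ⊕ 7E ⊕ F9 = 63.
P'[4]: 7C ⊕ 59 ⊕ A3 = 86.
P'[5]: 32 ⊕ 4E ⊕ 80 = FC.

P'[1] = E9, P'[2] = 3D, P'[3] = 63, P'[4] = 86, P'[5] = FC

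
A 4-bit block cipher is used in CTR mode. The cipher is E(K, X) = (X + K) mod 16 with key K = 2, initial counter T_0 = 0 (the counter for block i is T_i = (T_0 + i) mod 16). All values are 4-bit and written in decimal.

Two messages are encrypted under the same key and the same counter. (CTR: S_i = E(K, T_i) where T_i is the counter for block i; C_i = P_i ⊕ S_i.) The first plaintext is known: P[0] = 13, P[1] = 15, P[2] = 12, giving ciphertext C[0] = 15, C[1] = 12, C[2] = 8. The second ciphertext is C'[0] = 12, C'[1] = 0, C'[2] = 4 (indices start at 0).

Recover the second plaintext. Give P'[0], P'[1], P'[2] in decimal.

In CTR with a reused counter, both messages share the same keystream S_i, so C_i ⊕ C'_i = P_i ⊕ P'_i and thus P'_i = P_i ⊕ C_i ⊕ C'_i.
P'[0]: 13 ⊕ 15 ⊕ 12 = 14.
P'[1]: 15 ⊕ 12 ⊕ 0 = 3.
P'[2]: 12 ⊕ 8 ⊕ 4 = 0.

P'[0] = 14, P'[1] = 3, P'[2] = 0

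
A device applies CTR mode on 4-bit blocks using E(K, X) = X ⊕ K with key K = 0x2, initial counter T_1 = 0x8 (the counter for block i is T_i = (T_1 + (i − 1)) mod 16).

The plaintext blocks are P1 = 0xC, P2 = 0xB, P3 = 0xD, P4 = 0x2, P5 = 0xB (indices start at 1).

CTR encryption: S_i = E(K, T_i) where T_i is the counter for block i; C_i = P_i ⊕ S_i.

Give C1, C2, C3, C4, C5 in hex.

C1: T = 0x8, S = E(K, T) = 0xA; 0xC ⊕ 0xA = 0x6.
C2: T = 0x9, S = E(K, T) = 0xB; 0xB ⊕ 0xB = 0x0.
C3: T = 0xA, S = E(K, T) = 0x8; 0xD ⊕ 0x8 = 0x5.
C4: T = 0xB, S = E(K, T) = 0x9; 0x2 ⊕ 0x9 = 0xB.
C5: T = 0xC, S = E(K, T) = 0xE; 0xB ⊕ 0xE = 0x5.

C1 = 0x6, C2 = 0x0, C3 = 0x5, C4 = 0xB, C5 = 0x5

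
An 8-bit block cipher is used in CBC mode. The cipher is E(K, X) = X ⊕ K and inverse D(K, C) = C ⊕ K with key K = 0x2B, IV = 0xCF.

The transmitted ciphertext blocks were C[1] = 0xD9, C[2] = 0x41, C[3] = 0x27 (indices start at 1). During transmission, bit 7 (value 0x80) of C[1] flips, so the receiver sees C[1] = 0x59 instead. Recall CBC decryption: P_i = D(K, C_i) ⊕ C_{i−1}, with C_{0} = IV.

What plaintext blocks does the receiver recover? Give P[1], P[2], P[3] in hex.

Only C[1] changed, to 0x59. In CBC, a change in C_i garbles P_i and flips the same bit in P_{i+1}. Decrypting the received ciphertext:
P[1]: D(K, 0x59) = 0x72; 0x72 ⊕ 0xCF = 0xBD.
P[2]: D(K, 0x41) = 0x6A; 0x6A ⊕ 0x59 = 0x33.
P[3]: D(K, 0x27) = 0x0C; 0x0C ⊕ 0x41 = 0x4D.
Blocks that differ from the original plaintext: P[1], P[2].

P[1] = 0xBD, P[2] = 0x33, P[3] = 0x4D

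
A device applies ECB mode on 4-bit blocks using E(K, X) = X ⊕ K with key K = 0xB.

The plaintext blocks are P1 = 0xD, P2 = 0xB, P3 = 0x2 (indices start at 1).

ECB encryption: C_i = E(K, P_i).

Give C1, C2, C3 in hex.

C1: E(K, 0xD) = 0x6.
C2: E(K, 0xB) = 0x0.
C3: E(K, 0x2) = 0x9.

C1 = 0x6, C2 = 0x0, C3 = 0x9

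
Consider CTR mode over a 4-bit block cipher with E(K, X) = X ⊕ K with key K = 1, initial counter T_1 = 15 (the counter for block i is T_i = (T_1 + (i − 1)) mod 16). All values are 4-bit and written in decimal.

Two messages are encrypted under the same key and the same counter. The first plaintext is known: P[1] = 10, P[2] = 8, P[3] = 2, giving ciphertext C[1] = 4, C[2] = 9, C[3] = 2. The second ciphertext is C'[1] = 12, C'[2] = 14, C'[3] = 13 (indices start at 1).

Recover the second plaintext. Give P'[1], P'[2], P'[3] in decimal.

In CTR with a reused counter, both messages share the same keystream S_i, so C_i ⊕ C'_i = P_i ⊕ P'_i and thus P'_i = P_i ⊕ C_i ⊕ C'_i.
P'[1]: 10 ⊕ 4 ⊕ 12 = 2.
P'[2]: 8 ⊕ 9 ⊕ 14 = 15.
P'[3]: 2 ⊕ 2 ⊕ 13 = 13.

P'[1] = 2, P'[2] = 15, P'[3] = 13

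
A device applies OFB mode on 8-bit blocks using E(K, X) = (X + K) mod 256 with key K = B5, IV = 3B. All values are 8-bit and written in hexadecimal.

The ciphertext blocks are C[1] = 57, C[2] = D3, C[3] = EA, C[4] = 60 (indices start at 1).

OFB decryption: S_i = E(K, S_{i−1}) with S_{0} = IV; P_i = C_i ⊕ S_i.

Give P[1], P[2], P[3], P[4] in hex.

P[1]: S = E(K, 3B) = F0; 57 ⊕ F0 = A7.
P[2]: S = E(K, F0) = A5; D3 ⊕ A5 = 76.
P[3]: S = E(K, A5) = 5A; EA ⊕ 5A = B0.
P[4]: S = E(K, 5A) = 0F; 60 ⊕ 0F = 6F.

P[1] = A7, P[2] = 76, P[3] = B0, P[4] = 6F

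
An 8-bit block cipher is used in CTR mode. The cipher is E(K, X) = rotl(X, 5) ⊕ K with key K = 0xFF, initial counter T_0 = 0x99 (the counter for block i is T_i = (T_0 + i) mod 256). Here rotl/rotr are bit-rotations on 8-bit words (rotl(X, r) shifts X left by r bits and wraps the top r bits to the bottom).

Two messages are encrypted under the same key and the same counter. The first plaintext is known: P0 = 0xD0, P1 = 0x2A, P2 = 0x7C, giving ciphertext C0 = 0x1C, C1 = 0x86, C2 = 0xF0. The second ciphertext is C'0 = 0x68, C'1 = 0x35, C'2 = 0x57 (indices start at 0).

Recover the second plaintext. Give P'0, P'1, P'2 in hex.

In CTR with a reused counter, both messages share the same keystream S_i, so C_i ⊕ C'_i = P_i ⊕ P'_i and thus P'_i = P_i ⊕ C_i ⊕ C'_i.
P'0: 0xD0 ⊕ 0x1C ⊕ 0x68 = 0xA4.
P'1: 0x2A ⊕ 0x86 ⊕ 0x35 = 0x99.
P'2: 0x7C ⊕ 0xF0 ⊕ 0x57 = 0xDB.

P'0 = 0xA4, P'1 = 0x99, P'2 = 0xDB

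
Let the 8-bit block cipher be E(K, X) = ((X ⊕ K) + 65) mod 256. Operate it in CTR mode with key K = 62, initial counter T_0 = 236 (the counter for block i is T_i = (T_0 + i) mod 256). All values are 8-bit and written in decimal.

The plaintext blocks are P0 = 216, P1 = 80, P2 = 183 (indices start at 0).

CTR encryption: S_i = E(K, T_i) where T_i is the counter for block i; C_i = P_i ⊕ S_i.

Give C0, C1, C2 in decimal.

C0 = 203, C1 = 68, C2 = 166

C0: T = 236, S = E(K, T) = 19; 216 ⊕ 19 = 203.
C1: T = 237, S = E(K, T) = 20; 80 ⊕ 20 = 68.
C2: T = 238, S = E(K, T) = 17; 183 ⊕ 17 = 166.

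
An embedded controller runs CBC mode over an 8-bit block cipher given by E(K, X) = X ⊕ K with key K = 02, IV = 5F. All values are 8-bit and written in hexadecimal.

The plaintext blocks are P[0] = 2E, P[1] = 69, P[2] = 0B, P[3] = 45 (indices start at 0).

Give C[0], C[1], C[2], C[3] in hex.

C[0] = 73, C[1] = 18, C[2] = 11, C[3] = 56

CBC encryption: C_i = E(K, P_i ⊕ C_{i−1}), with C_{−1} = IV.
C[0]: P[0] ⊕ 5F = 71; E(K, 71) = 73.
C[1]: P[1] ⊕ 73 = 1A; E(K, 1A) = 18.
C[2]: P[2] ⊕ 18 = 13; E(K, 13) = 11.
C[3]: P[3] ⊕ 11 = 54; E(K, 54) = 56.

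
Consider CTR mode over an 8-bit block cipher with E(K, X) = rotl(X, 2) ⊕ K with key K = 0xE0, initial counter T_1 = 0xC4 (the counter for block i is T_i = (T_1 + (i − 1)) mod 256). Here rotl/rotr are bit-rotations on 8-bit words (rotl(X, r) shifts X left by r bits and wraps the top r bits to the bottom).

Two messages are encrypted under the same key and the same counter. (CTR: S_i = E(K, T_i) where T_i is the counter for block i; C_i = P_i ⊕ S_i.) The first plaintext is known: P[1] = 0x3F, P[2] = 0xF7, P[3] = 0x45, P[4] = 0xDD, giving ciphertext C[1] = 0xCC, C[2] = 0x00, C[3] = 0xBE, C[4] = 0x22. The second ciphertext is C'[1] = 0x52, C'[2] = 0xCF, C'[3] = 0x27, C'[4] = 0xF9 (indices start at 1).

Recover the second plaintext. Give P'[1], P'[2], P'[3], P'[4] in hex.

In CTR with a reused counter, both messages share the same keystream S_i, so C_i ⊕ C'_i = P_i ⊕ P'_i and thus P'_i = P_i ⊕ C_i ⊕ C'_i.
P'[1]: 0x3F ⊕ 0xCC ⊕ 0x52 = 0xA1.
P'[2]: 0xF7 ⊕ 0x00 ⊕ 0xCF = 0x38.
P'[3]: 0x45 ⊕ 0xBE ⊕ 0x27 = 0xDC.
P'[4]: 0xDD ⊕ 0x22 ⊕ 0xF9 = 0x06.

P'[1] = 0xA1, P'[2] = 0x38, P'[3] = 0xDC, P'[4] = 0x06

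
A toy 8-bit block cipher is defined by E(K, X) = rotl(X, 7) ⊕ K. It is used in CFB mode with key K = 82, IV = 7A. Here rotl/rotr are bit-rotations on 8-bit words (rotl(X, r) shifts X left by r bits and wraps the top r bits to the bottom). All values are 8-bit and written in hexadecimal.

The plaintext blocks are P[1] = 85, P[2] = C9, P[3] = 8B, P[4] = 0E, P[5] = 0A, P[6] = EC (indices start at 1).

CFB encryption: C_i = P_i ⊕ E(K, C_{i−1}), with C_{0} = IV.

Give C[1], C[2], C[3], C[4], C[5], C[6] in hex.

C[1]: E(K, 7A) = BF; 85 ⊕ BF = 3A.
C[2]: E(K, 3A) = 9F; C9 ⊕ 9F = 56.
C[3]: E(K, 56) = A9; 8B ⊕ A9 = 22.
C[4]: E(K, 22) = 93; 0E ⊕ 93 = 9D.
C[5]: E(K, 9D) = 4C; 0A ⊕ 4C = 46.
C[6]: E(K, 46) = A1; EC ⊕ A1 = 4D.

C[1] = 3A, C[2] = 56, C[3] = 22, C[4] = 9D, C[5] = 46, C[6] = 4D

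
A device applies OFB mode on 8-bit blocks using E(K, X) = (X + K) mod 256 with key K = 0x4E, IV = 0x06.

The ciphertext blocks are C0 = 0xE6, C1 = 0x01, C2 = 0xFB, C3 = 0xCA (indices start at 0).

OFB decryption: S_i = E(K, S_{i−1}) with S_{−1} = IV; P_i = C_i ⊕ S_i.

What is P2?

P2 = 0x0B

P0: S = E(K, 0x06) = 0x54; 0xE6 ⊕ 0x54 = 0xB2.
P1: S = E(K, 0x54) = 0xA2; 0x01 ⊕ 0xA2 = 0xA3.
P2: S = E(K, 0xA2) = 0xF0; 0xFB ⊕ 0xF0 = 0x0B.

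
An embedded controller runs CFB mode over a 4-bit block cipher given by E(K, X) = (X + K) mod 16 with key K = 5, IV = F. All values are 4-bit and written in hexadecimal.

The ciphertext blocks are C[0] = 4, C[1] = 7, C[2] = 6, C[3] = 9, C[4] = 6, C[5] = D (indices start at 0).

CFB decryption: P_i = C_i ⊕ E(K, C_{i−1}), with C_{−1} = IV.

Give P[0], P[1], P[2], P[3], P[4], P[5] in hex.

P[0]: E(K, F) = 4; 4 ⊕ 4 = 0.
P[1]: E(K, 4) = 9; 7 ⊕ 9 = E.
P[2]: E(K, 7) = C; 6 ⊕ C = A.
P[3]: E(K, 6) = B; 9 ⊕ B = 2.
P[4]: E(K, 9) = E; 6 ⊕ E = 8.
P[5]: E(K, 6) = B; D ⊕ B = 6.

P[0] = 0, P[1] = E, P[2] = A, P[3] = 2, P[4] = 8, P[5] = 6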